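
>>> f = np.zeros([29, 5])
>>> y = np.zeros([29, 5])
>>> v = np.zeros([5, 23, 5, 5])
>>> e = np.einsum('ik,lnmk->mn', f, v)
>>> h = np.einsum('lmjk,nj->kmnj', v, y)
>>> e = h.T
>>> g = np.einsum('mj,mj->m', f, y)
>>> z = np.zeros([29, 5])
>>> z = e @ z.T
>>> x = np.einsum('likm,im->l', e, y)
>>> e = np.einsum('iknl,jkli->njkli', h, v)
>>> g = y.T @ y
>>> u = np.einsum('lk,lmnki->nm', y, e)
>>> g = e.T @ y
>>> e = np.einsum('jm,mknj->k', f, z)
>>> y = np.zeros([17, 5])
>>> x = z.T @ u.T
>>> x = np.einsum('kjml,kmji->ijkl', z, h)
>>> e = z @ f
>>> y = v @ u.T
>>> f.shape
(29, 5)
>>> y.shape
(5, 23, 5, 23)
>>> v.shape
(5, 23, 5, 5)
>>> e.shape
(5, 29, 23, 5)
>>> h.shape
(5, 23, 29, 5)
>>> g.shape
(5, 5, 23, 5, 5)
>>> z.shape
(5, 29, 23, 29)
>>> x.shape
(5, 29, 5, 29)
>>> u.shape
(23, 5)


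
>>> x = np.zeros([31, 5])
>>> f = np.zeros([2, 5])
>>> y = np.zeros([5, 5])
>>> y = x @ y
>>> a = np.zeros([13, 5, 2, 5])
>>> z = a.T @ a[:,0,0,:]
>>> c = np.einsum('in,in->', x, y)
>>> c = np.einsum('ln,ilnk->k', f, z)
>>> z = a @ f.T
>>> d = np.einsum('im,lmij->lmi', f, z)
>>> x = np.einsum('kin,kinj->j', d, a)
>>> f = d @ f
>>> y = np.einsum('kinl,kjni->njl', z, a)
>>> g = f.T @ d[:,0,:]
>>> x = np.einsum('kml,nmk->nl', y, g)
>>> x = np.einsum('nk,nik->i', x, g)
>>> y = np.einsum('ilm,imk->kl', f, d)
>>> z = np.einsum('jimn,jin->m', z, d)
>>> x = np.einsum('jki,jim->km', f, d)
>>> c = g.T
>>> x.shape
(5, 2)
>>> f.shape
(13, 5, 5)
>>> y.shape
(2, 5)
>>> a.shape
(13, 5, 2, 5)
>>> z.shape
(2,)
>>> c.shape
(2, 5, 5)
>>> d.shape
(13, 5, 2)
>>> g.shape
(5, 5, 2)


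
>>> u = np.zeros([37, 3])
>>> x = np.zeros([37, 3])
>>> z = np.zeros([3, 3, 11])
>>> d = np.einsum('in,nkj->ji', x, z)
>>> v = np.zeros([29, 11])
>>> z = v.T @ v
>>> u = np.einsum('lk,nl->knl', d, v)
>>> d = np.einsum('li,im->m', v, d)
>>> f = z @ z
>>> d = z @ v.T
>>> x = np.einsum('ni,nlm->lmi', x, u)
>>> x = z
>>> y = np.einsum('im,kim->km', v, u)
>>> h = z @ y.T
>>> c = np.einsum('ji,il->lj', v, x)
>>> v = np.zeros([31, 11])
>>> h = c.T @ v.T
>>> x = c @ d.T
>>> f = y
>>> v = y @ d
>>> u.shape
(37, 29, 11)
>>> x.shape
(11, 11)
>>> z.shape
(11, 11)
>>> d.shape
(11, 29)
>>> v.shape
(37, 29)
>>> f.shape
(37, 11)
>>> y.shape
(37, 11)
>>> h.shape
(29, 31)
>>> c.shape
(11, 29)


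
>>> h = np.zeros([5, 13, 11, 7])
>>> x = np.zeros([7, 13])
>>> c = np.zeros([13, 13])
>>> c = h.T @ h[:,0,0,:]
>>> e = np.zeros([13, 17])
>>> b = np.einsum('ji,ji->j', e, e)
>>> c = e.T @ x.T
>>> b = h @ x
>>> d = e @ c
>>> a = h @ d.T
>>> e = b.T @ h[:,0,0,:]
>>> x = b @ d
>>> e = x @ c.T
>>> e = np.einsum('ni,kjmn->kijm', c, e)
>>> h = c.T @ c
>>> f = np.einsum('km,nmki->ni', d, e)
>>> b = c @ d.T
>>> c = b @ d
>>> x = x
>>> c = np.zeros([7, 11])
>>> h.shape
(7, 7)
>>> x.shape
(5, 13, 11, 7)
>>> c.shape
(7, 11)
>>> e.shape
(5, 7, 13, 11)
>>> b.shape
(17, 13)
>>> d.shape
(13, 7)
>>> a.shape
(5, 13, 11, 13)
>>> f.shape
(5, 11)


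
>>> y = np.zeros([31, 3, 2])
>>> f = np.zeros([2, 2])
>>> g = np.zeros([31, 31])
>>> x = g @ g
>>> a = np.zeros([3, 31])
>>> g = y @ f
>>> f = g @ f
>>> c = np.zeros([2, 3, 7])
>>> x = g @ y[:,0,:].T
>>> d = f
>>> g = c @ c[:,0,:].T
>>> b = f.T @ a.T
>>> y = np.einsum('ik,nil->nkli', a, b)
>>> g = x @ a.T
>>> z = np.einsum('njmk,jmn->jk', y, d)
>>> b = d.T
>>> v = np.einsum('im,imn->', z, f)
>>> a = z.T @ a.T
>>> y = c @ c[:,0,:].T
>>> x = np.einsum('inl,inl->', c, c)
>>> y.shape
(2, 3, 2)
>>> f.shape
(31, 3, 2)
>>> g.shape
(31, 3, 3)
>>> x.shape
()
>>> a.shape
(3, 3)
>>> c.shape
(2, 3, 7)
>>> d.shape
(31, 3, 2)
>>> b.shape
(2, 3, 31)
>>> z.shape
(31, 3)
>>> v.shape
()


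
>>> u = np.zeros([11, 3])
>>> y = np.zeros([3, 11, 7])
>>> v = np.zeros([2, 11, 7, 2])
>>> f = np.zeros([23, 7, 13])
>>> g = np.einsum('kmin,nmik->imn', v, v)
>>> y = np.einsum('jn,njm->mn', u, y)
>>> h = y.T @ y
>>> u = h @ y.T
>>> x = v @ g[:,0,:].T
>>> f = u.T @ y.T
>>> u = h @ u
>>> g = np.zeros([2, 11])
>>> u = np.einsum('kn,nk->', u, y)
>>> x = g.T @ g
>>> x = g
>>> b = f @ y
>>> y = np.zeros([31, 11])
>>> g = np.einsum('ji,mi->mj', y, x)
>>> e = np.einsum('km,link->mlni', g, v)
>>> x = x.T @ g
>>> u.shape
()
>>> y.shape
(31, 11)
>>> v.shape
(2, 11, 7, 2)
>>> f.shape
(7, 7)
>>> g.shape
(2, 31)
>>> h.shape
(3, 3)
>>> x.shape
(11, 31)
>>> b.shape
(7, 3)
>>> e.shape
(31, 2, 7, 11)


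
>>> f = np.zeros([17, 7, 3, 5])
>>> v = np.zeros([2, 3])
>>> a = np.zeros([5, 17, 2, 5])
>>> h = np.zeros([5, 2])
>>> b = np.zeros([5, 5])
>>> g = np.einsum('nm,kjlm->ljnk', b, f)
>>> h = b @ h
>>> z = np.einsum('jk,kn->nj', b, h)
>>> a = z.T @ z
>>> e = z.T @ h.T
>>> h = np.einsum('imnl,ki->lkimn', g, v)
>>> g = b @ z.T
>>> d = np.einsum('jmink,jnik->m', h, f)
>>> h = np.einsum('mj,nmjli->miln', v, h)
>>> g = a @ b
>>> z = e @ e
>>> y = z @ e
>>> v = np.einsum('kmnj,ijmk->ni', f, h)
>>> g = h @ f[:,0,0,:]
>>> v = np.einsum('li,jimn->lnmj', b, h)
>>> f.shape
(17, 7, 3, 5)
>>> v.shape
(5, 17, 7, 2)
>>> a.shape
(5, 5)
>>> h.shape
(2, 5, 7, 17)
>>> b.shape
(5, 5)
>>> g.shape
(2, 5, 7, 5)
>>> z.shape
(5, 5)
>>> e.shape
(5, 5)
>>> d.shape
(2,)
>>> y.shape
(5, 5)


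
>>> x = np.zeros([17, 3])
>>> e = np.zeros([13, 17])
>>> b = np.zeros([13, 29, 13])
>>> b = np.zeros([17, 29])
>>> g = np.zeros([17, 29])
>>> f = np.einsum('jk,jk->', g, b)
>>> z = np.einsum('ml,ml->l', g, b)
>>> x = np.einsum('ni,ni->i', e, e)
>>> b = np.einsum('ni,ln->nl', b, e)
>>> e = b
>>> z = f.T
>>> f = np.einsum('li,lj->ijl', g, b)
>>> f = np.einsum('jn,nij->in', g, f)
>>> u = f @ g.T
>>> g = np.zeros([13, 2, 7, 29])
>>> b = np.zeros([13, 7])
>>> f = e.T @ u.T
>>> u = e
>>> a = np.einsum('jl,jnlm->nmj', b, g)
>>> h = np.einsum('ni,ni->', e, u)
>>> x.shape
(17,)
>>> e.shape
(17, 13)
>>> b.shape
(13, 7)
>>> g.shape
(13, 2, 7, 29)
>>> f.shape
(13, 13)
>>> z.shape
()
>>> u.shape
(17, 13)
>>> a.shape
(2, 29, 13)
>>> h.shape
()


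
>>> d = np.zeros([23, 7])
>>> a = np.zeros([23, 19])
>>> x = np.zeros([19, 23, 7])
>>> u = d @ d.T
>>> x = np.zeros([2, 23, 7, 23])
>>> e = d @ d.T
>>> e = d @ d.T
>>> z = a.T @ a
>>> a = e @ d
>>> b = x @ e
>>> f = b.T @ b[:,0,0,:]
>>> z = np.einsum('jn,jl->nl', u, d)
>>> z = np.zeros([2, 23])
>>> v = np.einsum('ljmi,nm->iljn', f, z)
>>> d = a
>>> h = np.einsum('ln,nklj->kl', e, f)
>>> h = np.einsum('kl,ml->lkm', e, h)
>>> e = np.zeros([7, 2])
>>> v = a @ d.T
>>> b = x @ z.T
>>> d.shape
(23, 7)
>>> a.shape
(23, 7)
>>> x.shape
(2, 23, 7, 23)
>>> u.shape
(23, 23)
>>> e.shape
(7, 2)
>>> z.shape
(2, 23)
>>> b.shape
(2, 23, 7, 2)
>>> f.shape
(23, 7, 23, 23)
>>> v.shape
(23, 23)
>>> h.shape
(23, 23, 7)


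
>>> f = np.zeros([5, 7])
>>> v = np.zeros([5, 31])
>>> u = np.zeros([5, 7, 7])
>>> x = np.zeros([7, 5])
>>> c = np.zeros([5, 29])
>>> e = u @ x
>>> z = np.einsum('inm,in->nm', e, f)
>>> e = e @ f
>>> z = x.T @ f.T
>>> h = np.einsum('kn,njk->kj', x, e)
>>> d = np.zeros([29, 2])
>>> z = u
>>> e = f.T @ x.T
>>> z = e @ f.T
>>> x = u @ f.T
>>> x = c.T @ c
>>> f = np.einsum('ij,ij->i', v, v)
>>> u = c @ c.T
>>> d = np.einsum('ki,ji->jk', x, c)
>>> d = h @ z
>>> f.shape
(5,)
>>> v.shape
(5, 31)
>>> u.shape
(5, 5)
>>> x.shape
(29, 29)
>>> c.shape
(5, 29)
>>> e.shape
(7, 7)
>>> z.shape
(7, 5)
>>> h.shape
(7, 7)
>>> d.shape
(7, 5)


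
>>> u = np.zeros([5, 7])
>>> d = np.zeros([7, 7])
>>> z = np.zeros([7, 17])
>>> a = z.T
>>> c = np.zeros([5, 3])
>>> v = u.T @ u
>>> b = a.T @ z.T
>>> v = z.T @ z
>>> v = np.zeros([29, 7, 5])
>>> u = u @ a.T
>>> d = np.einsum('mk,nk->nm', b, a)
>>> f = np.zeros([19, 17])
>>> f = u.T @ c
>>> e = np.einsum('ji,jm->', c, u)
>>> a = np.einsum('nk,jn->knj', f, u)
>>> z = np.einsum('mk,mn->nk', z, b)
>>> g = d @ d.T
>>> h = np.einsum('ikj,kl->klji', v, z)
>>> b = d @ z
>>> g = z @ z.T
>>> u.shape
(5, 17)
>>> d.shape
(17, 7)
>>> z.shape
(7, 17)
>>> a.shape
(3, 17, 5)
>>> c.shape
(5, 3)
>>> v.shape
(29, 7, 5)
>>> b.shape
(17, 17)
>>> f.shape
(17, 3)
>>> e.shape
()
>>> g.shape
(7, 7)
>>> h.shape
(7, 17, 5, 29)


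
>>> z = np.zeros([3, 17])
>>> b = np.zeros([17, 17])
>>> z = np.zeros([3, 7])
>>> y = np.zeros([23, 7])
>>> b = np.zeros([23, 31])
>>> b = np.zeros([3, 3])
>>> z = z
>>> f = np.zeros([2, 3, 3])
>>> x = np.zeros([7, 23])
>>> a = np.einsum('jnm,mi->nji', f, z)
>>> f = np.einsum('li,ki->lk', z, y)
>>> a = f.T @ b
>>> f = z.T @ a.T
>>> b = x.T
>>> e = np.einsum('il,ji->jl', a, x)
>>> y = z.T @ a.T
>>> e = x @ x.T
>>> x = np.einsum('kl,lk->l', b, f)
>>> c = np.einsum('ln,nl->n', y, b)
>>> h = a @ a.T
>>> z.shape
(3, 7)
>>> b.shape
(23, 7)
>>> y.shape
(7, 23)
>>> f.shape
(7, 23)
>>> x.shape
(7,)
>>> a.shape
(23, 3)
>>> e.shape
(7, 7)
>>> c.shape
(23,)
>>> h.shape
(23, 23)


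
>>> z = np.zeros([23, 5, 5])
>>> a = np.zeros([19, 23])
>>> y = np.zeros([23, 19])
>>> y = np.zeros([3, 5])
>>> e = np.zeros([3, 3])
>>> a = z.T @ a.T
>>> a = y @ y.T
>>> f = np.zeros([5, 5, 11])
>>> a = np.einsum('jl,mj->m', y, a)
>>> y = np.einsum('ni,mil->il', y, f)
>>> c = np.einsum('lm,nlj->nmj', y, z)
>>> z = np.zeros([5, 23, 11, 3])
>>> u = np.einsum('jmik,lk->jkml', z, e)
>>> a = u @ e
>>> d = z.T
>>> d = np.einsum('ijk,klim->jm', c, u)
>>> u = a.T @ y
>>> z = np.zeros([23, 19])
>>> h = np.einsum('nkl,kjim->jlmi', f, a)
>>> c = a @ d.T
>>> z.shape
(23, 19)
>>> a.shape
(5, 3, 23, 3)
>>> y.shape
(5, 11)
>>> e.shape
(3, 3)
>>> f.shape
(5, 5, 11)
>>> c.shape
(5, 3, 23, 11)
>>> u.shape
(3, 23, 3, 11)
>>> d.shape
(11, 3)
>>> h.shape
(3, 11, 3, 23)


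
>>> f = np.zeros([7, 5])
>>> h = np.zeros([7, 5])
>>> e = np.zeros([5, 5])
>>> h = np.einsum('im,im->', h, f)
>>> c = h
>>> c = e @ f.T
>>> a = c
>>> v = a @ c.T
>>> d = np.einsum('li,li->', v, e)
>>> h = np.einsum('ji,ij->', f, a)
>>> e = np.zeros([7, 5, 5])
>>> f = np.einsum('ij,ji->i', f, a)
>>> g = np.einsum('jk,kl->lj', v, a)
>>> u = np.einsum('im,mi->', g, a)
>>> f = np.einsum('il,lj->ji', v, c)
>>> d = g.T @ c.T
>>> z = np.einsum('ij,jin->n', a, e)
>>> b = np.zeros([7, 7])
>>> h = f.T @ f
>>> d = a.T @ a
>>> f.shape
(7, 5)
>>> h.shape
(5, 5)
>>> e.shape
(7, 5, 5)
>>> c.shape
(5, 7)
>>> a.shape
(5, 7)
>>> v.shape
(5, 5)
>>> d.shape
(7, 7)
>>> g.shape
(7, 5)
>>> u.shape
()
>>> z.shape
(5,)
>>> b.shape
(7, 7)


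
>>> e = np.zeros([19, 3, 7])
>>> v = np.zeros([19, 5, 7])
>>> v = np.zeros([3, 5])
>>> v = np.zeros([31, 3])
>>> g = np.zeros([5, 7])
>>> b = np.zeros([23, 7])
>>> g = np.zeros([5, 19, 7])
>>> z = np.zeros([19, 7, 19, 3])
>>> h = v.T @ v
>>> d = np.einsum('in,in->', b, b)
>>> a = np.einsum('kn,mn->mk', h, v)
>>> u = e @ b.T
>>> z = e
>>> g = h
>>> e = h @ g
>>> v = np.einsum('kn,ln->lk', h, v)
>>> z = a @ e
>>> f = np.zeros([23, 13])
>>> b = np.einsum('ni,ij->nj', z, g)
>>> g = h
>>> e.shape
(3, 3)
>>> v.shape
(31, 3)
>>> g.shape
(3, 3)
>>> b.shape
(31, 3)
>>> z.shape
(31, 3)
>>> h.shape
(3, 3)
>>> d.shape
()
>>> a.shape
(31, 3)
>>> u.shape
(19, 3, 23)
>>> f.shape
(23, 13)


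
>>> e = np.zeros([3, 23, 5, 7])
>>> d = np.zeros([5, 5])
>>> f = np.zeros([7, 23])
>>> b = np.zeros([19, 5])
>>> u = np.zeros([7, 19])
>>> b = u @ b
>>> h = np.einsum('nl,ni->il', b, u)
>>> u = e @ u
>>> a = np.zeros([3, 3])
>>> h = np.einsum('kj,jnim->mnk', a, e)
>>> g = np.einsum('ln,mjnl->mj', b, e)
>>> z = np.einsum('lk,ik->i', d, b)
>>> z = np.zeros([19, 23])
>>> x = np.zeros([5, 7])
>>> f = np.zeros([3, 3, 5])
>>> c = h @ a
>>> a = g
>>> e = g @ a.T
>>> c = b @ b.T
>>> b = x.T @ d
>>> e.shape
(3, 3)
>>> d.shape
(5, 5)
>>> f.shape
(3, 3, 5)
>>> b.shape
(7, 5)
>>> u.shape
(3, 23, 5, 19)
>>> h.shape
(7, 23, 3)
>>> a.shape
(3, 23)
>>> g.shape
(3, 23)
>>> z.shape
(19, 23)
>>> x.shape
(5, 7)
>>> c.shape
(7, 7)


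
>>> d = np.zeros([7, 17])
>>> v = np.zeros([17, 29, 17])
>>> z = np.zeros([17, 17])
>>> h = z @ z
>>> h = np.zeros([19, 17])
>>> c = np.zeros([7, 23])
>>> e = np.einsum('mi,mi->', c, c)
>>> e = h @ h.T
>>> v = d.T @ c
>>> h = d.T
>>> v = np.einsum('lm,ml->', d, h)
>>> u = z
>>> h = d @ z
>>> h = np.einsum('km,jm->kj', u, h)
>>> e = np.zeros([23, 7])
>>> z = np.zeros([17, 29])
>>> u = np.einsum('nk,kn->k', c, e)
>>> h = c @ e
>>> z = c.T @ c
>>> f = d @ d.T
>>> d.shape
(7, 17)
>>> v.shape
()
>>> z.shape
(23, 23)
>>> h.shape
(7, 7)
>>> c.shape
(7, 23)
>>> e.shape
(23, 7)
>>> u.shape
(23,)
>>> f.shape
(7, 7)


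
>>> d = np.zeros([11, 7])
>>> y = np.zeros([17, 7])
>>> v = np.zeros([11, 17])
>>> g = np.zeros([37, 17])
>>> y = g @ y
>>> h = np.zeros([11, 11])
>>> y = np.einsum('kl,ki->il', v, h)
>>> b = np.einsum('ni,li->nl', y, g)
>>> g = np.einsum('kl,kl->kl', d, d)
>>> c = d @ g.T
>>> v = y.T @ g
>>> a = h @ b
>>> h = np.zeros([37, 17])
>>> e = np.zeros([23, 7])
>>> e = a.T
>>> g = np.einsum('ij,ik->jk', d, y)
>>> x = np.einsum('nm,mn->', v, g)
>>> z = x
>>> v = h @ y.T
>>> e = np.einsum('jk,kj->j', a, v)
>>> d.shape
(11, 7)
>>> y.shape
(11, 17)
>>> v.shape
(37, 11)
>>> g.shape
(7, 17)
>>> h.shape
(37, 17)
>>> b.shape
(11, 37)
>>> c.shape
(11, 11)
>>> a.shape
(11, 37)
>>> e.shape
(11,)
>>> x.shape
()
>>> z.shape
()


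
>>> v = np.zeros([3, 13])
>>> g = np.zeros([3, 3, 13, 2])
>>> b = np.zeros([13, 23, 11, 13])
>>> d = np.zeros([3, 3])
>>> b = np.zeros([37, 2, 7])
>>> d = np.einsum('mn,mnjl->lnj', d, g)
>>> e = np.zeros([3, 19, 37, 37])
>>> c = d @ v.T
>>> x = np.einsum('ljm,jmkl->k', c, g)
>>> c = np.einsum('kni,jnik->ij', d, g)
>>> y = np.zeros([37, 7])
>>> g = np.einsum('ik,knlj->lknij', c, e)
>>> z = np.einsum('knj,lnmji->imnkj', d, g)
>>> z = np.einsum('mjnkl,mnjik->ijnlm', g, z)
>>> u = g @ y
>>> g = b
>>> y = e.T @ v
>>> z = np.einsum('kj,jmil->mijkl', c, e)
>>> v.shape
(3, 13)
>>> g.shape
(37, 2, 7)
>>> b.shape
(37, 2, 7)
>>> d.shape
(2, 3, 13)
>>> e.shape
(3, 19, 37, 37)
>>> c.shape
(13, 3)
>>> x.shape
(13,)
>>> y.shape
(37, 37, 19, 13)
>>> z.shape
(19, 37, 3, 13, 37)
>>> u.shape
(37, 3, 19, 13, 7)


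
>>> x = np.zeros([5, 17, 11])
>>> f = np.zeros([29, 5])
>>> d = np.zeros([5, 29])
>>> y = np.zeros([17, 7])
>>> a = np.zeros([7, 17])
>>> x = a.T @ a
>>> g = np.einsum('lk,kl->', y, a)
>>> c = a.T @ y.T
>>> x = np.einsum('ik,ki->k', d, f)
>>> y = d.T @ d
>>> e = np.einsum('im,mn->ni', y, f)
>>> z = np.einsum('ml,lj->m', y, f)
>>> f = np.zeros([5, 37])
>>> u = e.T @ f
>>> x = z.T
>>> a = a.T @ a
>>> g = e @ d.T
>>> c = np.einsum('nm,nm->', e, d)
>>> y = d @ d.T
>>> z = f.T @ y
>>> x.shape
(29,)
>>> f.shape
(5, 37)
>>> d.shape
(5, 29)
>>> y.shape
(5, 5)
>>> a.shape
(17, 17)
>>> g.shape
(5, 5)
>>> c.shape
()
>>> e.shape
(5, 29)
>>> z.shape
(37, 5)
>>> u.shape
(29, 37)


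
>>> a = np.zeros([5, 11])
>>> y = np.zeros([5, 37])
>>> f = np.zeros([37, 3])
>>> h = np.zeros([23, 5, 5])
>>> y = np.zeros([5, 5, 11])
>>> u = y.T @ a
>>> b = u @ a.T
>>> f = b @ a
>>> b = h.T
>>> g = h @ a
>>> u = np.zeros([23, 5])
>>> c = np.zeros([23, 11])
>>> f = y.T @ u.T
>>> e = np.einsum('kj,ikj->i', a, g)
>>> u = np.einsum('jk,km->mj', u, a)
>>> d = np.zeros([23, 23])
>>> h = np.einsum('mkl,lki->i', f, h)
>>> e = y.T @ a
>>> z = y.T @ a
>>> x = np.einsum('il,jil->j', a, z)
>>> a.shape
(5, 11)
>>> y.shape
(5, 5, 11)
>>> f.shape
(11, 5, 23)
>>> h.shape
(5,)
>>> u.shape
(11, 23)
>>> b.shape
(5, 5, 23)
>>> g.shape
(23, 5, 11)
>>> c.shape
(23, 11)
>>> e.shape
(11, 5, 11)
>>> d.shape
(23, 23)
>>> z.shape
(11, 5, 11)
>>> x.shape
(11,)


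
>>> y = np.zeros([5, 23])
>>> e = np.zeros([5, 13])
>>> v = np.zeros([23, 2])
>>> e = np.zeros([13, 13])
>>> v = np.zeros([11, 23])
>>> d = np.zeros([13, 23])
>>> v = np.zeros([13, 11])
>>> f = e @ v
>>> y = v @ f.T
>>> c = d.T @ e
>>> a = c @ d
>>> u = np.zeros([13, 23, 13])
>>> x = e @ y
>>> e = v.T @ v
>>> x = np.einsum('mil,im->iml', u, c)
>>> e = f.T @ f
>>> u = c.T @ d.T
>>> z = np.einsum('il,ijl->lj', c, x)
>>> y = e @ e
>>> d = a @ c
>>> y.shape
(11, 11)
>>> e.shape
(11, 11)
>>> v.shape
(13, 11)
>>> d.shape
(23, 13)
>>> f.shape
(13, 11)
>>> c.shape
(23, 13)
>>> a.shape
(23, 23)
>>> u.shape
(13, 13)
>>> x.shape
(23, 13, 13)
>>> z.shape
(13, 13)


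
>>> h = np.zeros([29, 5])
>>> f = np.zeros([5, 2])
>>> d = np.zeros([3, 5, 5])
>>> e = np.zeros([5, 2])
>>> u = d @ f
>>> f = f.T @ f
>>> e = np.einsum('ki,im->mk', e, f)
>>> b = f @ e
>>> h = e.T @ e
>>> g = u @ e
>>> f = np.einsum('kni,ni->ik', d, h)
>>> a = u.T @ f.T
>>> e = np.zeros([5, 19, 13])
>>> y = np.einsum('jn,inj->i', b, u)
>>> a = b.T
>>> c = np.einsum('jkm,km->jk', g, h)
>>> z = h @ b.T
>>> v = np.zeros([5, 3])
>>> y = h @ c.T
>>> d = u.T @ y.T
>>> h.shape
(5, 5)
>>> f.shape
(5, 3)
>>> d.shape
(2, 5, 5)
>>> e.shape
(5, 19, 13)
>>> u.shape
(3, 5, 2)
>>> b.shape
(2, 5)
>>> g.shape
(3, 5, 5)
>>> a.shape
(5, 2)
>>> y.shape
(5, 3)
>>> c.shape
(3, 5)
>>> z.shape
(5, 2)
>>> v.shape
(5, 3)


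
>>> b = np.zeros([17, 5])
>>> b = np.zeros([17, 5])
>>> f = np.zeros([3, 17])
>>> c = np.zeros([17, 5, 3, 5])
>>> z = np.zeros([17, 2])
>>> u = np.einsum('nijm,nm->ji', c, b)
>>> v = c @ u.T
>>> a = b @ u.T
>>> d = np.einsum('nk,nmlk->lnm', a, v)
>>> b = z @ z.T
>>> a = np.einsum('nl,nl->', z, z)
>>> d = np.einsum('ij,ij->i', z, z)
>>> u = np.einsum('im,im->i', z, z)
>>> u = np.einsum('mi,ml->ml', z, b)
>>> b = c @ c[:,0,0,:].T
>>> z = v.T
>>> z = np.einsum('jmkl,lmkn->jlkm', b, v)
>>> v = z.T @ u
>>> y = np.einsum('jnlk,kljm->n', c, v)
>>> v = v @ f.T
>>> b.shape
(17, 5, 3, 17)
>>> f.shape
(3, 17)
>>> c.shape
(17, 5, 3, 5)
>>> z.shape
(17, 17, 3, 5)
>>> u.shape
(17, 17)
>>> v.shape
(5, 3, 17, 3)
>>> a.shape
()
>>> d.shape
(17,)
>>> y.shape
(5,)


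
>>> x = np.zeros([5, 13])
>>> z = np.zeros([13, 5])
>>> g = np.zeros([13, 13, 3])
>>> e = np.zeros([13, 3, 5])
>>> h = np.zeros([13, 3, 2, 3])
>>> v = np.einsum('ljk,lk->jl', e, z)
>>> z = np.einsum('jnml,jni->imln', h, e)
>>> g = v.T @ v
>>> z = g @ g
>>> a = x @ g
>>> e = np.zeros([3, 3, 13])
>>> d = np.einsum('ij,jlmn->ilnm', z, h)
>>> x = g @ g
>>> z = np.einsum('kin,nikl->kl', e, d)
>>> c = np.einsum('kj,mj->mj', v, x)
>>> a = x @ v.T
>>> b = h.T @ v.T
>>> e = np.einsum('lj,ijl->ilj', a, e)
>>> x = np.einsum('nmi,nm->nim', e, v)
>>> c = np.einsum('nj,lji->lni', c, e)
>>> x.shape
(3, 3, 13)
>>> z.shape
(3, 2)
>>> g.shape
(13, 13)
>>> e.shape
(3, 13, 3)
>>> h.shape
(13, 3, 2, 3)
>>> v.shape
(3, 13)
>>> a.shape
(13, 3)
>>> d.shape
(13, 3, 3, 2)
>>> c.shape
(3, 13, 3)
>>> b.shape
(3, 2, 3, 3)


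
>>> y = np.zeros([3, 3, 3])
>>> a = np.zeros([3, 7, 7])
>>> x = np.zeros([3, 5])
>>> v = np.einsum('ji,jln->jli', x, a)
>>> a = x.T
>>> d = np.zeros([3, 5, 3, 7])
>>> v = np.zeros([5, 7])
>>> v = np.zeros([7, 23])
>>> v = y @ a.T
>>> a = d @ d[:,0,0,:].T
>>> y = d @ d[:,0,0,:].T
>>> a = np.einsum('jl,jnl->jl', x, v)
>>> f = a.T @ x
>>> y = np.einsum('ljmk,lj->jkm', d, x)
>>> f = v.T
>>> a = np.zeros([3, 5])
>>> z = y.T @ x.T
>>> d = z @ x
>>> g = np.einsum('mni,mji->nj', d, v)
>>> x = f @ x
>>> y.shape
(5, 7, 3)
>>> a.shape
(3, 5)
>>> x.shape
(5, 3, 5)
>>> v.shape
(3, 3, 5)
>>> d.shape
(3, 7, 5)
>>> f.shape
(5, 3, 3)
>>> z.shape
(3, 7, 3)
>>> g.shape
(7, 3)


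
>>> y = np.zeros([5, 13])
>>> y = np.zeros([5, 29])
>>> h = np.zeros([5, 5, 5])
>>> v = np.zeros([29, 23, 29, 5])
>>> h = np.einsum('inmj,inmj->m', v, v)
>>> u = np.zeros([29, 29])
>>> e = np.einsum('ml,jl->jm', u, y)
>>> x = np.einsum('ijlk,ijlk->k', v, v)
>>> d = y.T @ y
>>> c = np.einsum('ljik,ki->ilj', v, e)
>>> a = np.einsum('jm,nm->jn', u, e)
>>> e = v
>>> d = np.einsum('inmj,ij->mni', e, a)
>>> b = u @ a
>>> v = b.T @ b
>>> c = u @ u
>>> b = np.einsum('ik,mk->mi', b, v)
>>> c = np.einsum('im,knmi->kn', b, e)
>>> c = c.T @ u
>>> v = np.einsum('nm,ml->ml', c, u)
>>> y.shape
(5, 29)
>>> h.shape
(29,)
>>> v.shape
(29, 29)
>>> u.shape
(29, 29)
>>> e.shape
(29, 23, 29, 5)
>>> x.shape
(5,)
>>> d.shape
(29, 23, 29)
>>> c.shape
(23, 29)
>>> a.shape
(29, 5)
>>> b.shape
(5, 29)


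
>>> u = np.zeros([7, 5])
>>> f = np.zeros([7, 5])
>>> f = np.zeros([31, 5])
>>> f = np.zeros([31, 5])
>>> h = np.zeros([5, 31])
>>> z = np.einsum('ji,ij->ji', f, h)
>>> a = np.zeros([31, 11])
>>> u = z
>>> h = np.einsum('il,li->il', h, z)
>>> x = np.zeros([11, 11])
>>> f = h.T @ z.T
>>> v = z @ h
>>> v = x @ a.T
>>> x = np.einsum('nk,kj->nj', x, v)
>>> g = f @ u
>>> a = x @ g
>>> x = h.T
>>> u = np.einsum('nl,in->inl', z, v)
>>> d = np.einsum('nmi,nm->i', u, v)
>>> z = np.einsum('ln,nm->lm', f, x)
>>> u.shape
(11, 31, 5)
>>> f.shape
(31, 31)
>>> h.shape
(5, 31)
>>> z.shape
(31, 5)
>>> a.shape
(11, 5)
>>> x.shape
(31, 5)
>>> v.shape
(11, 31)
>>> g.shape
(31, 5)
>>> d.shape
(5,)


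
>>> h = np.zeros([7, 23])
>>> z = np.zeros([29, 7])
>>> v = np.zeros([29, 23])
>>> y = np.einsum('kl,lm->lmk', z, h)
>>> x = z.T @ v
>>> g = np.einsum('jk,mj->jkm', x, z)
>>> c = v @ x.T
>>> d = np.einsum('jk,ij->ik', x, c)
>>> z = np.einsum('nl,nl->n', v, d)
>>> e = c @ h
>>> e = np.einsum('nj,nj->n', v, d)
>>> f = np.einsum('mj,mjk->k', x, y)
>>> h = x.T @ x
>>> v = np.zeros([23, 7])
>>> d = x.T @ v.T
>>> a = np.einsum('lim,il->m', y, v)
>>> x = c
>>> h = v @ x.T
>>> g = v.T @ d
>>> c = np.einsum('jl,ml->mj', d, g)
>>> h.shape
(23, 29)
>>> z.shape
(29,)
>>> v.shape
(23, 7)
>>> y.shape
(7, 23, 29)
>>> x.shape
(29, 7)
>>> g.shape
(7, 23)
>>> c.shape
(7, 23)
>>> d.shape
(23, 23)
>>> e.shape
(29,)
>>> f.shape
(29,)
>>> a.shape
(29,)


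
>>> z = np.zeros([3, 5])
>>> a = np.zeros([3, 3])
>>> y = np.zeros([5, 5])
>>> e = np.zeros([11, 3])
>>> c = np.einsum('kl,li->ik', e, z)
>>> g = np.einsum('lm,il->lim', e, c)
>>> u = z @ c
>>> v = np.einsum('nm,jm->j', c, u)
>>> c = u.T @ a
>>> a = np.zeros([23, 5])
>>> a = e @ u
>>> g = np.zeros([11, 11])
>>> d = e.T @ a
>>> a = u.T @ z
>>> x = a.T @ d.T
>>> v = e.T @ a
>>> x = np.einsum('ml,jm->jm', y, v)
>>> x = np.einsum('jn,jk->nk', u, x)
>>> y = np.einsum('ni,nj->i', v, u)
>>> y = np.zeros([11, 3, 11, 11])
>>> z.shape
(3, 5)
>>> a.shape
(11, 5)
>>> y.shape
(11, 3, 11, 11)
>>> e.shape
(11, 3)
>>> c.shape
(11, 3)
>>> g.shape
(11, 11)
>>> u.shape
(3, 11)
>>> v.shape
(3, 5)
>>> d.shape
(3, 11)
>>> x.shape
(11, 5)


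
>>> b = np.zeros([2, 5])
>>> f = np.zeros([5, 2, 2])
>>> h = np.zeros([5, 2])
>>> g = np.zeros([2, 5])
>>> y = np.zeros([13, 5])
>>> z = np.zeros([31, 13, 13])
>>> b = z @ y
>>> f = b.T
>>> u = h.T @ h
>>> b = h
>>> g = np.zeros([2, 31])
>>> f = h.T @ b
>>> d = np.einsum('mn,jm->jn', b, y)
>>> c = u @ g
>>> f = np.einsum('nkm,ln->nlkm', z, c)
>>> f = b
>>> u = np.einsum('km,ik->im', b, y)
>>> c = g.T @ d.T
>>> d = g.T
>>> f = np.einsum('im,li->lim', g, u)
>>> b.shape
(5, 2)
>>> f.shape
(13, 2, 31)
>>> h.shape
(5, 2)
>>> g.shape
(2, 31)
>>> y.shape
(13, 5)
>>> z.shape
(31, 13, 13)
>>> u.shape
(13, 2)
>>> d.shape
(31, 2)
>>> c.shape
(31, 13)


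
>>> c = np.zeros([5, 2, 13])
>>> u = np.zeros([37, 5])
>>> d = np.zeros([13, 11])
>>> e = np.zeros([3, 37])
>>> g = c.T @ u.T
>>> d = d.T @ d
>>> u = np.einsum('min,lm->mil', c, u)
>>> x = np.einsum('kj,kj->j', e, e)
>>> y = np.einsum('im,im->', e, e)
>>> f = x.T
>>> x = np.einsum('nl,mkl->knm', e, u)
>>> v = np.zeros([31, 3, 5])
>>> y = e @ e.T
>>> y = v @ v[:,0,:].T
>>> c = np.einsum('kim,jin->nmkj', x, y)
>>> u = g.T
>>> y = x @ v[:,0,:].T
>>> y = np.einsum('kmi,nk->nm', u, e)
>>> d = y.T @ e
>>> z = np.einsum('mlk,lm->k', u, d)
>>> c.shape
(31, 5, 2, 31)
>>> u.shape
(37, 2, 13)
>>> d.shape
(2, 37)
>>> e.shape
(3, 37)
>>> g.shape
(13, 2, 37)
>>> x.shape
(2, 3, 5)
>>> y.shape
(3, 2)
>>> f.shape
(37,)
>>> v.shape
(31, 3, 5)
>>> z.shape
(13,)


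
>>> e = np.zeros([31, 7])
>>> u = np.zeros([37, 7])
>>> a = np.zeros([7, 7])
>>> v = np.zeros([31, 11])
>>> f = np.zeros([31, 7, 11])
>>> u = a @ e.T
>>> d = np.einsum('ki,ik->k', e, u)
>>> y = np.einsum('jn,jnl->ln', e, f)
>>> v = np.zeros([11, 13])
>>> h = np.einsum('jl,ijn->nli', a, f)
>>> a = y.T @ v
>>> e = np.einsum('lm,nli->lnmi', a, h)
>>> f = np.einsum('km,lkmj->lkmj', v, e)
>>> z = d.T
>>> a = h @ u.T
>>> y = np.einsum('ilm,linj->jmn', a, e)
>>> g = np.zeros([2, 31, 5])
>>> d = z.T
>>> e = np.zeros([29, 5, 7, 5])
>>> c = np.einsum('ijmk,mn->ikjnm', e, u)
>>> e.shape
(29, 5, 7, 5)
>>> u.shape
(7, 31)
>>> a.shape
(11, 7, 7)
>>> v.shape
(11, 13)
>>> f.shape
(7, 11, 13, 31)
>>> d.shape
(31,)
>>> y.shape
(31, 7, 13)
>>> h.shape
(11, 7, 31)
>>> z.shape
(31,)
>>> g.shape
(2, 31, 5)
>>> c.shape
(29, 5, 5, 31, 7)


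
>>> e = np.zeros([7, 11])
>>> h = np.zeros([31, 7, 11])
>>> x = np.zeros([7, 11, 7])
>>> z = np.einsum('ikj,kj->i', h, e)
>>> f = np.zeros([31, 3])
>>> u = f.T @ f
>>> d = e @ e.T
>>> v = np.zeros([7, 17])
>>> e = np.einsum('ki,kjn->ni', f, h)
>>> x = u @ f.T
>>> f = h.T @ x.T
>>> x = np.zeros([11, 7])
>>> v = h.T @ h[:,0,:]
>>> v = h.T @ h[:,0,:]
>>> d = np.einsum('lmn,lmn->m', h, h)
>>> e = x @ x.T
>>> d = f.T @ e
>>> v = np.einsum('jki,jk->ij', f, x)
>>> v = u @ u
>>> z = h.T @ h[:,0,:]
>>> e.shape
(11, 11)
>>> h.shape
(31, 7, 11)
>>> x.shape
(11, 7)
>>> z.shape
(11, 7, 11)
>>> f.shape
(11, 7, 3)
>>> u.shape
(3, 3)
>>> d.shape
(3, 7, 11)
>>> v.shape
(3, 3)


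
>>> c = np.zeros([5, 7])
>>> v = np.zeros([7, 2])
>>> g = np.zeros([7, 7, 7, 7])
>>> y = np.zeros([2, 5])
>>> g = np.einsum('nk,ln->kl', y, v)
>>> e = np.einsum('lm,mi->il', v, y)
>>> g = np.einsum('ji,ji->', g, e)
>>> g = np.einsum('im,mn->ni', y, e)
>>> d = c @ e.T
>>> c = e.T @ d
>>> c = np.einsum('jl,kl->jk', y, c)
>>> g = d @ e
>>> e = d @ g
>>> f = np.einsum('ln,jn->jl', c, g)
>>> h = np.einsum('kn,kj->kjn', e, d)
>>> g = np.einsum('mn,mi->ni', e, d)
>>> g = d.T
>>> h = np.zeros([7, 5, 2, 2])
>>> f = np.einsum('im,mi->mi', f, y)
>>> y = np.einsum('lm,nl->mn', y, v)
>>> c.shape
(2, 7)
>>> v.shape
(7, 2)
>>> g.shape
(5, 5)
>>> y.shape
(5, 7)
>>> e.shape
(5, 7)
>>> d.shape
(5, 5)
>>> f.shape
(2, 5)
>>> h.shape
(7, 5, 2, 2)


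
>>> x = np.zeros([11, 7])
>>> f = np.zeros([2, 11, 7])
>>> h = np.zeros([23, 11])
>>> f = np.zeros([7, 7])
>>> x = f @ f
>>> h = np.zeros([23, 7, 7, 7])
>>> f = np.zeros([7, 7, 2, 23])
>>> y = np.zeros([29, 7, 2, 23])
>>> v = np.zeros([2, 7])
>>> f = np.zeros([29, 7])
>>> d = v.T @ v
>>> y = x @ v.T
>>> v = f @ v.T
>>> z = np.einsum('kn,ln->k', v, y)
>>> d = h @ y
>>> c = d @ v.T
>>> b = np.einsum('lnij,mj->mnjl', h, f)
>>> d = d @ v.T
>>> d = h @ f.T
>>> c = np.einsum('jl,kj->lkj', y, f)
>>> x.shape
(7, 7)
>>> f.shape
(29, 7)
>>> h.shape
(23, 7, 7, 7)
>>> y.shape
(7, 2)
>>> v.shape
(29, 2)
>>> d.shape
(23, 7, 7, 29)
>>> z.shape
(29,)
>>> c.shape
(2, 29, 7)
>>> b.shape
(29, 7, 7, 23)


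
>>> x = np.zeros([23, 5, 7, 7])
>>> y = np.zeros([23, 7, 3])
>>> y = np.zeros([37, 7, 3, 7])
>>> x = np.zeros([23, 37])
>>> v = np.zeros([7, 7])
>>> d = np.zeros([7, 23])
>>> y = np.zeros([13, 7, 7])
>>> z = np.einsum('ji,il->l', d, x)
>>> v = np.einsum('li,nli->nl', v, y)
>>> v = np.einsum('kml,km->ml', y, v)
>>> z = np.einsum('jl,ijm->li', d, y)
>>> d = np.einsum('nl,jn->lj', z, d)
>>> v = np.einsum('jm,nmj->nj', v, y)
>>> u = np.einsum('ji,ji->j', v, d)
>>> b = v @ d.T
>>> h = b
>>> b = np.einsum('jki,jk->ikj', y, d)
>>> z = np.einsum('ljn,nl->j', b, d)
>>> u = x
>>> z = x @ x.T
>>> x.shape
(23, 37)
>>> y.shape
(13, 7, 7)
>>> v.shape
(13, 7)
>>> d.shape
(13, 7)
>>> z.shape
(23, 23)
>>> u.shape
(23, 37)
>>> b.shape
(7, 7, 13)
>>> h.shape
(13, 13)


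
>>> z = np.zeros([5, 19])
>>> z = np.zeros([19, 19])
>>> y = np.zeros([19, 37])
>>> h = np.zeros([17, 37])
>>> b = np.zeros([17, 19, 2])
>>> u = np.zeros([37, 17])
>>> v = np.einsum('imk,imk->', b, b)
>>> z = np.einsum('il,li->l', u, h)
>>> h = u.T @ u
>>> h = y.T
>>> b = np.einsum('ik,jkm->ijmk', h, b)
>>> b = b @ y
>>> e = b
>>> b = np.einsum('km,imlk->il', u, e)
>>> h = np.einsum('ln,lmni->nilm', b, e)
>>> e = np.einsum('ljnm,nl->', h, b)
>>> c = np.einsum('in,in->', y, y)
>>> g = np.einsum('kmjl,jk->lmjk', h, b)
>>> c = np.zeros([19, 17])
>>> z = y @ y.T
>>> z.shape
(19, 19)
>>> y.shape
(19, 37)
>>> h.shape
(2, 37, 37, 17)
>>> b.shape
(37, 2)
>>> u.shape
(37, 17)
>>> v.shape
()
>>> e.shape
()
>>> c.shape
(19, 17)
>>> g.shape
(17, 37, 37, 2)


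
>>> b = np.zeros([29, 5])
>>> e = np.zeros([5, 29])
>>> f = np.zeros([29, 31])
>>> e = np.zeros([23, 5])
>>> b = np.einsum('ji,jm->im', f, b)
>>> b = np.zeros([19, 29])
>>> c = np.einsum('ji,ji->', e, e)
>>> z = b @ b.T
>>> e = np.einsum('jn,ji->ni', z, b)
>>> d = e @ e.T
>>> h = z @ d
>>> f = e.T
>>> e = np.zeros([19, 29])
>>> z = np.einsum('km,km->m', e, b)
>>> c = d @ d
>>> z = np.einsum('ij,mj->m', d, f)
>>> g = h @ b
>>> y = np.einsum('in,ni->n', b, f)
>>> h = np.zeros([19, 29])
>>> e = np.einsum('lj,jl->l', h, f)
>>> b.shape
(19, 29)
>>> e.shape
(19,)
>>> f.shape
(29, 19)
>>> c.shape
(19, 19)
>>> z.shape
(29,)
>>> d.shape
(19, 19)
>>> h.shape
(19, 29)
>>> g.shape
(19, 29)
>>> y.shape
(29,)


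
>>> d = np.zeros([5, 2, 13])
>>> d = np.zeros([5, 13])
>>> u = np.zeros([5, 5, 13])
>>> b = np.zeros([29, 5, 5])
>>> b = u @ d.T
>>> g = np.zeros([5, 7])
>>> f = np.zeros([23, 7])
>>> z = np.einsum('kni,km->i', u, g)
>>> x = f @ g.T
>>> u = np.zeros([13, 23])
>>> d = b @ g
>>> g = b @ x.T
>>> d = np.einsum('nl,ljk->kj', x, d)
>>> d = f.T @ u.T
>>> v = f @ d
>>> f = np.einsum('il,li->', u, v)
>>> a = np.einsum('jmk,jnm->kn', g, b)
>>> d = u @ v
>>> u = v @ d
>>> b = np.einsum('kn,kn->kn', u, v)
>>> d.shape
(13, 13)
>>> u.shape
(23, 13)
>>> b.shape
(23, 13)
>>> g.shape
(5, 5, 23)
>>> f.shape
()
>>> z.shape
(13,)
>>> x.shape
(23, 5)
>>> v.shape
(23, 13)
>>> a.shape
(23, 5)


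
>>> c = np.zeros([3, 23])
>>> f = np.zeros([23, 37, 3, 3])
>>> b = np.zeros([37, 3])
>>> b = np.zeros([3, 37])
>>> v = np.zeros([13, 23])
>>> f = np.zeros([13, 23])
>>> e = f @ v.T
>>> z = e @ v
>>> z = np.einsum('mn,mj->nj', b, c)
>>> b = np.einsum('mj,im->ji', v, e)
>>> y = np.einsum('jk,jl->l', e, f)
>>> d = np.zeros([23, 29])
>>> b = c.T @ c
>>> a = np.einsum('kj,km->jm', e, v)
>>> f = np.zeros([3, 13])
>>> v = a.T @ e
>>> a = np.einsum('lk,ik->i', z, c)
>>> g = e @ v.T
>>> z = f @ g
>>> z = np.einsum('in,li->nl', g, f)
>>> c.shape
(3, 23)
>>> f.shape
(3, 13)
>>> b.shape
(23, 23)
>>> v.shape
(23, 13)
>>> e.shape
(13, 13)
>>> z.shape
(23, 3)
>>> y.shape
(23,)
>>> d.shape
(23, 29)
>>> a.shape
(3,)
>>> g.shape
(13, 23)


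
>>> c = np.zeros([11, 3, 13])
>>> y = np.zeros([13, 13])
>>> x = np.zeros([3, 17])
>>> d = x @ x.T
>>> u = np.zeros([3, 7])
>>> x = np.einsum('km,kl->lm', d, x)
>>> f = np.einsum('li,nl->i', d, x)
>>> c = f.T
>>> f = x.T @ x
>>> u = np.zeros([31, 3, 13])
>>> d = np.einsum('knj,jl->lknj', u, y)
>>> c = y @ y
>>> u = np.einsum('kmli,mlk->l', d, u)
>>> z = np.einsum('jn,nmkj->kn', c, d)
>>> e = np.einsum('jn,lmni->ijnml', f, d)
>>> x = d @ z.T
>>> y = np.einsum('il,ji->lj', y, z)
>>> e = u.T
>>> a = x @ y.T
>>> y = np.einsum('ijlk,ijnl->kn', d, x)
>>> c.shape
(13, 13)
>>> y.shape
(13, 3)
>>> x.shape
(13, 31, 3, 3)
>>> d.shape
(13, 31, 3, 13)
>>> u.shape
(3,)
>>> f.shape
(3, 3)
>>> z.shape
(3, 13)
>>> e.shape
(3,)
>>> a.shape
(13, 31, 3, 13)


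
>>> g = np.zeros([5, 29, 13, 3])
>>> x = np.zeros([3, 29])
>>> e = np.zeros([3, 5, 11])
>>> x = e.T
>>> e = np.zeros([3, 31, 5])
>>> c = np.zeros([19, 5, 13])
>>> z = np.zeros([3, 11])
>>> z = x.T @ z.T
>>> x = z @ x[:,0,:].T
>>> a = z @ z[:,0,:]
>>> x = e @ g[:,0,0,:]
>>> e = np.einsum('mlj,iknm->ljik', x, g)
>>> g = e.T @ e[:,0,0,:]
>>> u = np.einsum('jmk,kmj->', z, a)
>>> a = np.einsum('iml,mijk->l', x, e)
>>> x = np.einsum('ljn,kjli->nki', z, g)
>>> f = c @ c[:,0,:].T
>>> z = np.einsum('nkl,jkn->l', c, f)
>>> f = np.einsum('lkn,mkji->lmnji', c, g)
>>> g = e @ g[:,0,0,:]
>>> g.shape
(31, 3, 5, 29)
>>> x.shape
(3, 29, 29)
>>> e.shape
(31, 3, 5, 29)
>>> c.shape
(19, 5, 13)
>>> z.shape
(13,)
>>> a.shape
(3,)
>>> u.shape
()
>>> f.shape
(19, 29, 13, 3, 29)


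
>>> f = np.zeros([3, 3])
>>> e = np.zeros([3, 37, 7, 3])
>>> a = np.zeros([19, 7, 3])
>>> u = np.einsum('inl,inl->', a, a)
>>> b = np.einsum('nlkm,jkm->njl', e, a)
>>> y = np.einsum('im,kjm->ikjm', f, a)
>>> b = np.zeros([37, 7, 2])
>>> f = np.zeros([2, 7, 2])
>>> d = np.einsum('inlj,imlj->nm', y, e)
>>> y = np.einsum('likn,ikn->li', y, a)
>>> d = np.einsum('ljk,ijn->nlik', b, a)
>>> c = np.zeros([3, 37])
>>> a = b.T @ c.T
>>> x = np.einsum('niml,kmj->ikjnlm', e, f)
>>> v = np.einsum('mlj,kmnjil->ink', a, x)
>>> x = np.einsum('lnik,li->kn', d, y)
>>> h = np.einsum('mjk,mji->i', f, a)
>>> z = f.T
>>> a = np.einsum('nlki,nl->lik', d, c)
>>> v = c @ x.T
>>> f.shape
(2, 7, 2)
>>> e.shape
(3, 37, 7, 3)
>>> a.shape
(37, 2, 19)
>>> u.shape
()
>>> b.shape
(37, 7, 2)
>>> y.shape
(3, 19)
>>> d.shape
(3, 37, 19, 2)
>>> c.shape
(3, 37)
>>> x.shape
(2, 37)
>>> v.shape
(3, 2)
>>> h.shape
(3,)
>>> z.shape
(2, 7, 2)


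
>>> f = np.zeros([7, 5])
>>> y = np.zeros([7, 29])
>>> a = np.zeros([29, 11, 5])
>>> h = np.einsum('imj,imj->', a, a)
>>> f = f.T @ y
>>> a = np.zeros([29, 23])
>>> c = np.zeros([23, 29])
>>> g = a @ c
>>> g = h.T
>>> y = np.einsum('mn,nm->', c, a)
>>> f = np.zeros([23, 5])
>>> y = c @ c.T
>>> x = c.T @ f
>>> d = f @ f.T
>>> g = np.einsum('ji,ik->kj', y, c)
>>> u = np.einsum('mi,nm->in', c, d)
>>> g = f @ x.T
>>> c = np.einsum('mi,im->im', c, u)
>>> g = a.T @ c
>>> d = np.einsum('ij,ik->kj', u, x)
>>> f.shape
(23, 5)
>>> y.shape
(23, 23)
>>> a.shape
(29, 23)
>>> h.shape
()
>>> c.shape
(29, 23)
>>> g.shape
(23, 23)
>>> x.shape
(29, 5)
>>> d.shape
(5, 23)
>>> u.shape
(29, 23)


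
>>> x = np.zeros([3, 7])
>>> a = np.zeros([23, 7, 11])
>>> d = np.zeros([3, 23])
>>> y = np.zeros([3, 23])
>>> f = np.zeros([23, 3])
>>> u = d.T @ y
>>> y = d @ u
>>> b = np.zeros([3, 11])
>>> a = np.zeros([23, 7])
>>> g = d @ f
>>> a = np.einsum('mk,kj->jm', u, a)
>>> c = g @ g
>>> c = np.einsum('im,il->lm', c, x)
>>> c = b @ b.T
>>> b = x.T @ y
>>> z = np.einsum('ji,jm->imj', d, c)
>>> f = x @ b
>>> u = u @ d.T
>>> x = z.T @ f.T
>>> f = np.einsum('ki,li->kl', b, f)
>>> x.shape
(3, 3, 3)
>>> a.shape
(7, 23)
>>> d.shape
(3, 23)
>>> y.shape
(3, 23)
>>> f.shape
(7, 3)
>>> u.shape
(23, 3)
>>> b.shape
(7, 23)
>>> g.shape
(3, 3)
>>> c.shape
(3, 3)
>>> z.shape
(23, 3, 3)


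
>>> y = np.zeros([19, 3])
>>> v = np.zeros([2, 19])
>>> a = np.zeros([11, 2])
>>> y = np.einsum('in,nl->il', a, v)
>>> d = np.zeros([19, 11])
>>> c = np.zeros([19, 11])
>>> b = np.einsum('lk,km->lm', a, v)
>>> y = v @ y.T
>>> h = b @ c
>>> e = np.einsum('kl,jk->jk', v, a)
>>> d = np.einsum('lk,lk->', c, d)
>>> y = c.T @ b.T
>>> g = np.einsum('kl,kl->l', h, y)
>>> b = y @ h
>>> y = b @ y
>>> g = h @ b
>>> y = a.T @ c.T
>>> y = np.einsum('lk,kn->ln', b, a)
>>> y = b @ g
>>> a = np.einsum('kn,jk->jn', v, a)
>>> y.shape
(11, 11)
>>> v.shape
(2, 19)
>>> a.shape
(11, 19)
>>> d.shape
()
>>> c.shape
(19, 11)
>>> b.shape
(11, 11)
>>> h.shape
(11, 11)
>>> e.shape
(11, 2)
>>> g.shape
(11, 11)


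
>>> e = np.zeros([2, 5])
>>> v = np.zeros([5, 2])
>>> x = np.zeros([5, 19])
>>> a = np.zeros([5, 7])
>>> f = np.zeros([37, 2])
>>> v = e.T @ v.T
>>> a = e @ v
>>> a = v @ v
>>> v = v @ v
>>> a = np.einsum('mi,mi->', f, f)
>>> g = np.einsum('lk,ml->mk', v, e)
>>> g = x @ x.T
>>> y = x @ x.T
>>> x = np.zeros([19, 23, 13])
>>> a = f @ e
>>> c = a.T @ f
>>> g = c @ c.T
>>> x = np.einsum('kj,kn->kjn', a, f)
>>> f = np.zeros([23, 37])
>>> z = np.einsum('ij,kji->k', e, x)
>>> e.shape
(2, 5)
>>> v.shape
(5, 5)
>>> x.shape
(37, 5, 2)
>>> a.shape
(37, 5)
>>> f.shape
(23, 37)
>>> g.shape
(5, 5)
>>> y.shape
(5, 5)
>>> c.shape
(5, 2)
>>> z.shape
(37,)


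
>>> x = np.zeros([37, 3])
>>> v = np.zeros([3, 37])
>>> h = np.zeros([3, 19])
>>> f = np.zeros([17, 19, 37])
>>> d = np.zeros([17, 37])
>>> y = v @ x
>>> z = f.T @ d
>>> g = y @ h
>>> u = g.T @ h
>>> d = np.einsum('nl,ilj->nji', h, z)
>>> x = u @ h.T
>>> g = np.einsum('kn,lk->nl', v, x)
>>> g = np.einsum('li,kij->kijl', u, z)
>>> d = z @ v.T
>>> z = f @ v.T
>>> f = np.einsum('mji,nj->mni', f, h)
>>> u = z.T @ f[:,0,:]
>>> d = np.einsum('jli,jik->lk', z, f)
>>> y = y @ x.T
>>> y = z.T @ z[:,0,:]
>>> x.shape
(19, 3)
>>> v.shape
(3, 37)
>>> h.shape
(3, 19)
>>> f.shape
(17, 3, 37)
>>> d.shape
(19, 37)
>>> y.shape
(3, 19, 3)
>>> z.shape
(17, 19, 3)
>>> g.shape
(37, 19, 37, 19)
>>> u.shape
(3, 19, 37)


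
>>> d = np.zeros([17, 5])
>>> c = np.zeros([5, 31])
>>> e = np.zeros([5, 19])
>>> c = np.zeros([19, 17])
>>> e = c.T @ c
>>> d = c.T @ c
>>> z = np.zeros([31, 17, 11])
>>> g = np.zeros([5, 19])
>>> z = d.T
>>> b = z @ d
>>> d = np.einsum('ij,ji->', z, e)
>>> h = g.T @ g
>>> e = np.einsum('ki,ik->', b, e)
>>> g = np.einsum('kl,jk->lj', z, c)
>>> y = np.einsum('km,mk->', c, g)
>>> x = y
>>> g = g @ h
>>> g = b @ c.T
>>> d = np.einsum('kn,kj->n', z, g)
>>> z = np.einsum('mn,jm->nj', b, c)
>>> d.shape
(17,)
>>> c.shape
(19, 17)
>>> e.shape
()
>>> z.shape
(17, 19)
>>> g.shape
(17, 19)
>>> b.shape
(17, 17)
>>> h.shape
(19, 19)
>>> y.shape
()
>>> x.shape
()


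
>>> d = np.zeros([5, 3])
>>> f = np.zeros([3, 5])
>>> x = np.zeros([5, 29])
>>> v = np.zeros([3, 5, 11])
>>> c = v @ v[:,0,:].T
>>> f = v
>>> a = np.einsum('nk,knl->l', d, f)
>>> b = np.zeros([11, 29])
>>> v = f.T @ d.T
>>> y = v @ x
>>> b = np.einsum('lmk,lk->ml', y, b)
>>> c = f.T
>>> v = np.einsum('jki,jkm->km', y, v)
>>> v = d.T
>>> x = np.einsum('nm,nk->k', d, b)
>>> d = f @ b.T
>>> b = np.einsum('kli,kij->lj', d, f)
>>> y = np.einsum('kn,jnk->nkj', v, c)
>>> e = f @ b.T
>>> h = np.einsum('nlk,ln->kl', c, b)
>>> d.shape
(3, 5, 5)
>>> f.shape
(3, 5, 11)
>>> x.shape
(11,)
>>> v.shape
(3, 5)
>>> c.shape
(11, 5, 3)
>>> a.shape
(11,)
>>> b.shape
(5, 11)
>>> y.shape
(5, 3, 11)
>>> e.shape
(3, 5, 5)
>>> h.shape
(3, 5)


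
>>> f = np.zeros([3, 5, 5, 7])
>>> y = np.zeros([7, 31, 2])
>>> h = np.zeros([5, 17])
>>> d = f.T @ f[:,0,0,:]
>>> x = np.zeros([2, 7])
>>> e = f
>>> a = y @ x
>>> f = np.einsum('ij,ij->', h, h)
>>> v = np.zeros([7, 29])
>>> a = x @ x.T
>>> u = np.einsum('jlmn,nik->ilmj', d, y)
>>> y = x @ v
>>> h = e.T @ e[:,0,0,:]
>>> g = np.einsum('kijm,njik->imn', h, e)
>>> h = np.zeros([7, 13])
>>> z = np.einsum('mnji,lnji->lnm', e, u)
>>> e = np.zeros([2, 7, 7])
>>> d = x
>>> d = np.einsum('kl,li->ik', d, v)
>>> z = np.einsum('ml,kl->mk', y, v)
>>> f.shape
()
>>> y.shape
(2, 29)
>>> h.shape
(7, 13)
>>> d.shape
(29, 2)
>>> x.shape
(2, 7)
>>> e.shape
(2, 7, 7)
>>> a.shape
(2, 2)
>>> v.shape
(7, 29)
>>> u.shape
(31, 5, 5, 7)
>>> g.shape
(5, 7, 3)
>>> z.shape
(2, 7)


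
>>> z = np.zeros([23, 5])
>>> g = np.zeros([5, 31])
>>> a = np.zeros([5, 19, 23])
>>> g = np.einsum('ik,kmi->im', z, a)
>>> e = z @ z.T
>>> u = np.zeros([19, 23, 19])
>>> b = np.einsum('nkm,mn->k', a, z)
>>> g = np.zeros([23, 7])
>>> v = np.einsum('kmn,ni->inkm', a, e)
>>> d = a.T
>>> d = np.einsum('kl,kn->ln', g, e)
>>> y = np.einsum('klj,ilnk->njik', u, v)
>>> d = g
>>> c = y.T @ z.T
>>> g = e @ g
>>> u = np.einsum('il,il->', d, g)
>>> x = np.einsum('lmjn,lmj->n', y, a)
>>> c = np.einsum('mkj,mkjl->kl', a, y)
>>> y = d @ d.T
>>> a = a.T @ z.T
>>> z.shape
(23, 5)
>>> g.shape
(23, 7)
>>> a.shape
(23, 19, 23)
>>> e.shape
(23, 23)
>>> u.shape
()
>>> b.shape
(19,)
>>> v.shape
(23, 23, 5, 19)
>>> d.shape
(23, 7)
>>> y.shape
(23, 23)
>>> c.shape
(19, 19)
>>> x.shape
(19,)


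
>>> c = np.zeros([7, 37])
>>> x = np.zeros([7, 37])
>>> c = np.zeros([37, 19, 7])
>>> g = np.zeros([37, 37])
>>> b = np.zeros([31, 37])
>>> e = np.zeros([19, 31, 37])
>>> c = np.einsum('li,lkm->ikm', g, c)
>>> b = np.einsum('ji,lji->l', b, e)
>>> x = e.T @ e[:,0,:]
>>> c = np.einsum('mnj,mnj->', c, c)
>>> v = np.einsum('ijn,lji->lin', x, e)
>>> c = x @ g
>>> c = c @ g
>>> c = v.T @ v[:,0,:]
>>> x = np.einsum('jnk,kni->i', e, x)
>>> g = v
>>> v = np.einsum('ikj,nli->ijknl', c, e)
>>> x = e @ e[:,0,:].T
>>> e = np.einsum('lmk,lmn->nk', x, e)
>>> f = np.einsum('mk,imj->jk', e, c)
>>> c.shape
(37, 37, 37)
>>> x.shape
(19, 31, 19)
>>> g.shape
(19, 37, 37)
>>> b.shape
(19,)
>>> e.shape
(37, 19)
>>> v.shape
(37, 37, 37, 19, 31)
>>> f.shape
(37, 19)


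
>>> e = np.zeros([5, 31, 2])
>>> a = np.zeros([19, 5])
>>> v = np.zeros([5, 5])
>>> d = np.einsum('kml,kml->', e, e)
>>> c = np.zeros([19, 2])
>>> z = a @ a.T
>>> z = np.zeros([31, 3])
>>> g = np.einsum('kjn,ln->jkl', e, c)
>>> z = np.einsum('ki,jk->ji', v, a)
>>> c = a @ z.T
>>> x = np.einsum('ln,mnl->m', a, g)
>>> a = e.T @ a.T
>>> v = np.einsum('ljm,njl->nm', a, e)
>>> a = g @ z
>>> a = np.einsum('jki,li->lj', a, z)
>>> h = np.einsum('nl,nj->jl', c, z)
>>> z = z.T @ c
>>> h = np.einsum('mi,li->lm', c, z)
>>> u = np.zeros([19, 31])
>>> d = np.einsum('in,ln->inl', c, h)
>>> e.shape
(5, 31, 2)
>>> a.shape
(19, 31)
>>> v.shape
(5, 19)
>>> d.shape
(19, 19, 5)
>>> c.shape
(19, 19)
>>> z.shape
(5, 19)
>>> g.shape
(31, 5, 19)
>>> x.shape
(31,)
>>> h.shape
(5, 19)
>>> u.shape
(19, 31)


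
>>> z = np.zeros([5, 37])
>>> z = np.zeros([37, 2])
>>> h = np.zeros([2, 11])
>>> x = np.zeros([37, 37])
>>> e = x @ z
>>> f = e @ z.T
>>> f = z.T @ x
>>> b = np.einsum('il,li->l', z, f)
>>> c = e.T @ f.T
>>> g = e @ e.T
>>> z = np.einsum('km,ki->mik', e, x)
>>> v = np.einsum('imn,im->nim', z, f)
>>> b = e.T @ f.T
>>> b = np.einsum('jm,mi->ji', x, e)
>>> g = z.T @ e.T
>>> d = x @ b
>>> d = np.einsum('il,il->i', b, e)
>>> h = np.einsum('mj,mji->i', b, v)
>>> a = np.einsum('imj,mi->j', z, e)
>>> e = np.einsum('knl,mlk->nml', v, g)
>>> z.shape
(2, 37, 37)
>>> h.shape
(37,)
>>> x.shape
(37, 37)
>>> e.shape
(2, 37, 37)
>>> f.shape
(2, 37)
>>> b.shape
(37, 2)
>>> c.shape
(2, 2)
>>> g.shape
(37, 37, 37)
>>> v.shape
(37, 2, 37)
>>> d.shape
(37,)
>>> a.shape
(37,)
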